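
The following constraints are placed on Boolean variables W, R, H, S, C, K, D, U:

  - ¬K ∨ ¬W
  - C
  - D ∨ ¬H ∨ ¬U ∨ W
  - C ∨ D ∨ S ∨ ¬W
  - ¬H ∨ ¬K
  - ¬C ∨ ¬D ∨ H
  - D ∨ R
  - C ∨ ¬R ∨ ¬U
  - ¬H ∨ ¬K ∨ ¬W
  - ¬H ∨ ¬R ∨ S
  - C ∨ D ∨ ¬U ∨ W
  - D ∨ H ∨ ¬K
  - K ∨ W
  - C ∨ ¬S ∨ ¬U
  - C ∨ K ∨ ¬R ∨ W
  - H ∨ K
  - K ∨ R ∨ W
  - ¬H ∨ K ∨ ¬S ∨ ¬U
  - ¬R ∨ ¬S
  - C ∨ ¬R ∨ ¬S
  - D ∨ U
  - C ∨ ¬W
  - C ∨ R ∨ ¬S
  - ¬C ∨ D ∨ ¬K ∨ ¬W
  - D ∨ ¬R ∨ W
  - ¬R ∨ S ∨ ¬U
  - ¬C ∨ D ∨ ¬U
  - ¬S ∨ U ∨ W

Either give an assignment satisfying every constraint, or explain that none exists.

Unit clause (C) forces C = True.
Set W = True.
  then (¬K ∨ ¬W) forces K = False.
  then (H ∨ K) forces H = True.
Try R = True:
  (¬H ∨ ¬R ∨ S) forces S = True.
  clause (¬R ∨ ¬S) is falsified — backtrack.
So R = False.
  then (D ∨ R) forces D = True.
Set S = True.
  then (¬H ∨ K ∨ ¬S ∨ ¬U) forces U = False.
All clauses satisfied.

W=T, R=F, H=T, S=T, C=T, K=F, D=T, U=F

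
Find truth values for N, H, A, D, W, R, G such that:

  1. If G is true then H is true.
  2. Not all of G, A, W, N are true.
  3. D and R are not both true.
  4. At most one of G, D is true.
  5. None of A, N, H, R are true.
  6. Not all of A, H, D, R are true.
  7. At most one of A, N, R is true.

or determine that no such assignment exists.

N=F; H=F; A=F; D=T; W=F; R=F; G=F

  (1) G=F ⇒ H: vacuous ✓
  (2) {G, A, W, N}: 0/4 true — not all ✓
  (3) D=T, R=F — not both ✓
  (4) {G, D}: 1 true — at most one ✓
  (5) {A, N, H, R}: 0 true — none ✓
  (6) {A, H, D, R}: 1/4 true — not all ✓
  (7) {A, N, R}: 0 true — at most one ✓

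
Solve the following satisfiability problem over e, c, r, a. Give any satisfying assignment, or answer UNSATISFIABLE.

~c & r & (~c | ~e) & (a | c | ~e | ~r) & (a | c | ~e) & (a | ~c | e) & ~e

Unit clause (~c) forces c = False.
Unit clause (r) forces r = True.
Unit clause (~e) forces e = False.
Set a = True.
Check each clause:
  (~c): ~c holds.
  (r): r holds.
  (~c | ~e): ~c holds.
  (a | c | ~e | ~r): a holds.
  (a | c | ~e): a holds.
  (a | ~c | e): a holds.
  (~e): ~e holds.
All clauses satisfied.

e = False; c = False; r = True; a = True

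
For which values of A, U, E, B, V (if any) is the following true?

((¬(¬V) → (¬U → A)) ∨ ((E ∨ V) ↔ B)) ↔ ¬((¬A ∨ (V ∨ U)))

A=T, U=F, E=T, B=T, V=F

  ((¬(¬V) → (¬U → A)) ∨ ((E ∨ V) ↔ B)) ↔ ¬((¬A ∨ (V ∨ U))) = True
    (¬(¬V) → (¬U → A)) ∨ ((E ∨ V) ↔ B) = True
      ¬(¬V) → (¬U → A) = True
        ¬(¬V) = False
          ¬V = True
        ¬U → A = True
          ¬U = True
      (E ∨ V) ↔ B = True
        E ∨ V = True
    ¬((¬A ∨ (V ∨ U))) = True
      ¬A ∨ (V ∨ U) = False
        ¬A = False
        V ∨ U = False
The formula evaluates to True.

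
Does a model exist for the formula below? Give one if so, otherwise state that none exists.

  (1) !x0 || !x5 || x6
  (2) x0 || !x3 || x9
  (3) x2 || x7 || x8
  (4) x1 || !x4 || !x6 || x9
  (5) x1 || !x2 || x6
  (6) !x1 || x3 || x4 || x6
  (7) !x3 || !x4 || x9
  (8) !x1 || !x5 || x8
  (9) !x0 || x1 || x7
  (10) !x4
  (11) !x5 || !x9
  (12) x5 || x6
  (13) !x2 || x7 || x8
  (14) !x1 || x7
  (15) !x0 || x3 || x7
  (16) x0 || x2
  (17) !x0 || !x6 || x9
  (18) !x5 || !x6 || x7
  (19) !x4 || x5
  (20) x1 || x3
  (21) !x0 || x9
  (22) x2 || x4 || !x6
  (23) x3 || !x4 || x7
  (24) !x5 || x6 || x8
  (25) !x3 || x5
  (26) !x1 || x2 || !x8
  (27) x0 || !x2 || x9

Unit clause (!x4) forces x4 = False.
Set x0 = True.
  then (!x0 || x9) forces x9 = True.
  then (!x5 || !x9) forces x5 = False.
  then (x5 || x6) forces x6 = True.
  then (x2 || x4 || !x6) forces x2 = True.
  then (!x3 || x5) forces x3 = False.
  then (!x0 || x3 || x7) forces x7 = True.
  then (x1 || x3) forces x1 = True.
Set x8 = True.
All clauses satisfied.

x0 = True, x1 = True, x2 = True, x3 = False, x4 = False, x5 = False, x6 = True, x7 = True, x8 = True, x9 = True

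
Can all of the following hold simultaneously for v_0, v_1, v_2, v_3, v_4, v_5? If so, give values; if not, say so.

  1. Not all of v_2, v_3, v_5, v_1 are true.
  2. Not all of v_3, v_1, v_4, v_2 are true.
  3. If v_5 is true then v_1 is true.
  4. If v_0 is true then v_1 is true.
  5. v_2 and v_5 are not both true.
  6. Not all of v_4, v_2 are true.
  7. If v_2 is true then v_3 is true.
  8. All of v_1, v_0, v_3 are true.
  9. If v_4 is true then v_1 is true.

v_0 = True, v_1 = True, v_2 = False, v_3 = True, v_4 = True, v_5 = True

  (1) {v_2, v_3, v_5, v_1}: 3/4 true — not all ✓
  (2) {v_3, v_1, v_4, v_2}: 3/4 true — not all ✓
  (3) v_5=T ⇒ v_1: T ✓
  (4) v_0=T ⇒ v_1: T ✓
  (5) v_2=F, v_5=T — not both ✓
  (6) {v_4, v_2}: 1/2 true — not all ✓
  (7) v_2=F ⇒ v_3: vacuous ✓
  (8) {v_1, v_0, v_3}: all 3 true ✓
  (9) v_4=T ⇒ v_1: T ✓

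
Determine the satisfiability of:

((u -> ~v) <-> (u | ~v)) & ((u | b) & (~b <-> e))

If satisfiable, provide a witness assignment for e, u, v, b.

e = True; u = True; v = False; b = False

  (u -> ~v) <-> (u | ~v) = True
    u -> ~v = True
      ~v = True
    u | ~v = True
      ~v = True
  (u | b) & (~b <-> e) = True
    u | b = True
    ~b <-> e = True
      ~b = True
Both conjuncts True, so the formula holds.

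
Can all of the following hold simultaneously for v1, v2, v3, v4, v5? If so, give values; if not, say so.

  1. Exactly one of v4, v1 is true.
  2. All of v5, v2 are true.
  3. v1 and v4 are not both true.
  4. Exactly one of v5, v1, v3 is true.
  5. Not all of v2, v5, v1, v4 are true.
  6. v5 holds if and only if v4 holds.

v1 = False, v2 = True, v3 = False, v4 = True, v5 = True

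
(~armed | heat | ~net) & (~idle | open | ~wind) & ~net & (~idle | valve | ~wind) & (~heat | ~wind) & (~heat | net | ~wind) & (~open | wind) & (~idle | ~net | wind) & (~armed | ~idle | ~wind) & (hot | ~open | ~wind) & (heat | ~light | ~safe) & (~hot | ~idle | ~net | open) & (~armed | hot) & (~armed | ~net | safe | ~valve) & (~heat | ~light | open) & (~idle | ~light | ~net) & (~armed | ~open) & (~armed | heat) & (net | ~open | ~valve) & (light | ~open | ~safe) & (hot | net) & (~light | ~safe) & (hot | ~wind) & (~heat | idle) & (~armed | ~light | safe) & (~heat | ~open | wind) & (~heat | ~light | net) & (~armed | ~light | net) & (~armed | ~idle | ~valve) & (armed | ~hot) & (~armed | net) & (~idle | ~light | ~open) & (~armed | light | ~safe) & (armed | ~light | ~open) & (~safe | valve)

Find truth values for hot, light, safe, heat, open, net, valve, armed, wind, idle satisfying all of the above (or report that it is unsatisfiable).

Unsatisfiable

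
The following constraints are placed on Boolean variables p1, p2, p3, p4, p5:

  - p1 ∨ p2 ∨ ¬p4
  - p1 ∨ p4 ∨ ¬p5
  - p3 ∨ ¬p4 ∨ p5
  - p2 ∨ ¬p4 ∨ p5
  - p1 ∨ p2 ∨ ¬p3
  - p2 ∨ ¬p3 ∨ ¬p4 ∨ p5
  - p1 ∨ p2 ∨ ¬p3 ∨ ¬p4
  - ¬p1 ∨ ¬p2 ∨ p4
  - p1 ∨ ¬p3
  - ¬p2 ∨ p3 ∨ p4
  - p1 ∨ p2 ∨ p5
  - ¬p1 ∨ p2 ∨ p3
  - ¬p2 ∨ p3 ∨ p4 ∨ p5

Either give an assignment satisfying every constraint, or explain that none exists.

Set p1 = True.
Set p2 = True.
  then (¬p1 ∨ ¬p2 ∨ p4) forces p4 = True.
Set p3 = False.
  then (p3 ∨ ¬p4 ∨ p5) forces p5 = True.
All clauses satisfied.

p1=T, p2=T, p3=F, p4=T, p5=T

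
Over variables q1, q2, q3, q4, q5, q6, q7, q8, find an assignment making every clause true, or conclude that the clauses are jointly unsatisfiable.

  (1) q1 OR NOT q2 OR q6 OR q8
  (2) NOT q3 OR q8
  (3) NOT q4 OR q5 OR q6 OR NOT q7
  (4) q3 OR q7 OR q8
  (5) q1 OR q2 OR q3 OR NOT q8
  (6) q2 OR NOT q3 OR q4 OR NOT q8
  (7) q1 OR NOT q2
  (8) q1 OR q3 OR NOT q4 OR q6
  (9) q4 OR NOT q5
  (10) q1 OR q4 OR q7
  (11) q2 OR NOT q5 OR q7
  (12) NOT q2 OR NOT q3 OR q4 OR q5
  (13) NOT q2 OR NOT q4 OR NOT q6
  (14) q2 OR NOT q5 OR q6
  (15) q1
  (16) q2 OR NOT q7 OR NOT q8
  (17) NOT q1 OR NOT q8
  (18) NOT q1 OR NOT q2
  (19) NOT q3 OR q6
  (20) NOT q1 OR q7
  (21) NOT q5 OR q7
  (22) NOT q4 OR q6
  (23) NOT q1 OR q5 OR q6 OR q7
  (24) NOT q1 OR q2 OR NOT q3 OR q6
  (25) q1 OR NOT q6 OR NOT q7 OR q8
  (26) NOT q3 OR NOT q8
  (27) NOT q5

q1 = True, q2 = False, q3 = False, q4 = True, q5 = False, q6 = True, q7 = True, q8 = False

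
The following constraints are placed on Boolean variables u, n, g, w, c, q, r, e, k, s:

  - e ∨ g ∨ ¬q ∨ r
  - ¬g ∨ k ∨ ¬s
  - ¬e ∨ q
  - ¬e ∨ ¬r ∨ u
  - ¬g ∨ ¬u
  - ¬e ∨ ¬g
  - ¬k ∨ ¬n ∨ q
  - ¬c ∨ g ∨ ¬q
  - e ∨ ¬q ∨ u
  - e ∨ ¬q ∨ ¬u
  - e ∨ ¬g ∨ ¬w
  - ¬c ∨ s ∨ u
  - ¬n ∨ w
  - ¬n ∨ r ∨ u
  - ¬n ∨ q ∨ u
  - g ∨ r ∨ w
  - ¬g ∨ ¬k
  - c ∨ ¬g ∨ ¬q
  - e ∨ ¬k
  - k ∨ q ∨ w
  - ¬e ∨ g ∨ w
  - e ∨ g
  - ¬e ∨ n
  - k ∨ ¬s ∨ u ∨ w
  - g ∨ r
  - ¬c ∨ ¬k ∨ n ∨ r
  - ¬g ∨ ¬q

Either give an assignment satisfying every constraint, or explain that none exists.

Set u = True.
  then (¬g ∨ ¬u) forces g = False.
  then (e ∨ g) forces e = True.
  then (¬e ∨ n) forces n = True.
  then (g ∨ r) forces r = True.
  then (¬e ∨ q) forces q = True.
  then (¬c ∨ g ∨ ¬q) forces c = False.
  then (¬n ∨ w) forces w = True.
Set k = True.
Set s = False.
All clauses satisfied.

u = True; n = True; g = False; w = True; c = False; q = True; r = True; e = True; k = True; s = False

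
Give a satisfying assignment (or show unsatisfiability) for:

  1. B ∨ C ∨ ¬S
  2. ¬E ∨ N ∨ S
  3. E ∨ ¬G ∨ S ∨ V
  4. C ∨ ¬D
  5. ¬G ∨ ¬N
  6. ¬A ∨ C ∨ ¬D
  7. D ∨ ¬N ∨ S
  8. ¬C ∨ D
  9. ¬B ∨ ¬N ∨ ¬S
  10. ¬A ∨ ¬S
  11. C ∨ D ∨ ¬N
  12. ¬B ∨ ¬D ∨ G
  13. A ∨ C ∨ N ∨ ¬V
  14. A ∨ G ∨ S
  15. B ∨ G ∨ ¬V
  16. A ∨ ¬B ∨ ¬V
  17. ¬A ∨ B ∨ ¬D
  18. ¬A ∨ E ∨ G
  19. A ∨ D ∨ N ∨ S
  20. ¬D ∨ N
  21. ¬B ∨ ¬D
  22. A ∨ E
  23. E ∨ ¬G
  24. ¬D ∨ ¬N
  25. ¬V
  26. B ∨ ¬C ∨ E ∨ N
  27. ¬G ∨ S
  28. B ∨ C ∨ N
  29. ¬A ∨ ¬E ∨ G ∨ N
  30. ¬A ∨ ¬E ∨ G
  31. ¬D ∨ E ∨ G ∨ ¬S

V: False, A: False, G: True, N: False, S: True, C: False, E: True, D: False, B: True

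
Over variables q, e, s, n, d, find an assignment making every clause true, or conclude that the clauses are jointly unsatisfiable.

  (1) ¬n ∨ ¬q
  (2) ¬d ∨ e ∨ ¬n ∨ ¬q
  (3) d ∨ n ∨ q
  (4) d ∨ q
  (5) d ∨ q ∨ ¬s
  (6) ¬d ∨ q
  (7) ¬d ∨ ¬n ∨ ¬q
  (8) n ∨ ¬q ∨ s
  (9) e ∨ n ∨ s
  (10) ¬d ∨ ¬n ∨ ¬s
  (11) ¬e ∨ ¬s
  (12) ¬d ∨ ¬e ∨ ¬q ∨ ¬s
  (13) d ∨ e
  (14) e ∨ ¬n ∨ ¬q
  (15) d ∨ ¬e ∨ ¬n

q: True; e: False; s: True; n: False; d: True

Set q = True.
  then (¬n ∨ ¬q) forces n = False.
  then (n ∨ ¬q ∨ s) forces s = True.
  then (¬e ∨ ¬s) forces e = False.
  then (d ∨ e) forces d = True.
All clauses satisfied.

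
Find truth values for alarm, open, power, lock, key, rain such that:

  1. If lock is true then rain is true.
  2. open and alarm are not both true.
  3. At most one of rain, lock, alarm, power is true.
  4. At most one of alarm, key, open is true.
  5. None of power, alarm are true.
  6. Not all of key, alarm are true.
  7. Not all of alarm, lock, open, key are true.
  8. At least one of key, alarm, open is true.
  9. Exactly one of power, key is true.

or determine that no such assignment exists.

alarm=F; open=F; power=F; lock=F; key=T; rain=F

  (1) lock=F ⇒ rain: vacuous ✓
  (2) open=F, alarm=F — not both ✓
  (3) {rain, lock, alarm, power}: 0 true — at most one ✓
  (4) {alarm, key, open}: 1 true — at most one ✓
  (5) {power, alarm}: 0 true — none ✓
  (6) {key, alarm}: 1/2 true — not all ✓
  (7) {alarm, lock, open, key}: 1/4 true — not all ✓
  (8) {key, alarm, open}: 1 true — at least one ✓
  (9) {power, key}: 1 true — exactly one ✓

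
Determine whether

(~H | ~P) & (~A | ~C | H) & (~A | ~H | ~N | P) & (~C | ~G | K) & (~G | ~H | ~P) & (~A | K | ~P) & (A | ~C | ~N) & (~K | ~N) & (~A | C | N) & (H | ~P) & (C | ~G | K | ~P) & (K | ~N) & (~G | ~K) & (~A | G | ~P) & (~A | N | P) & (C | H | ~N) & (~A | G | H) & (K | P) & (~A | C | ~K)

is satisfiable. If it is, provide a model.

A = False, C = True, P = False, G = False, N = False, K = True, H = True

Set A = False.
Set C = True.
  then (A | ~C | ~N) forces N = False.
Try P = True:
  (~H | ~P) forces H = False.
  clause (H | ~P) is falsified — backtrack.
So P = False.
  then (K | P) forces K = True.
  then (~G | ~K) forces G = False.
Set H = True.
All clauses satisfied.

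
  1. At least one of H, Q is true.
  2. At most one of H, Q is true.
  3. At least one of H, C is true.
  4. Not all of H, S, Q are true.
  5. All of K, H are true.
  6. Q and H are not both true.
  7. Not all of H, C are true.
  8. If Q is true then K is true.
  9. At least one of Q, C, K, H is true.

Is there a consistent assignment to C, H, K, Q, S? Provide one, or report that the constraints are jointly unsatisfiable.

C = False; H = True; K = True; Q = False; S = True

  (1) {H, Q}: 1 true — at least one ✓
  (2) {H, Q}: 1 true — at most one ✓
  (3) {H, C}: 1 true — at least one ✓
  (4) {H, S, Q}: 2/3 true — not all ✓
  (5) {K, H}: all 2 true ✓
  (6) Q=F, H=T — not both ✓
  (7) {H, C}: 1/2 true — not all ✓
  (8) Q=F ⇒ K: vacuous ✓
  (9) {Q, C, K, H}: 2 true — at least one ✓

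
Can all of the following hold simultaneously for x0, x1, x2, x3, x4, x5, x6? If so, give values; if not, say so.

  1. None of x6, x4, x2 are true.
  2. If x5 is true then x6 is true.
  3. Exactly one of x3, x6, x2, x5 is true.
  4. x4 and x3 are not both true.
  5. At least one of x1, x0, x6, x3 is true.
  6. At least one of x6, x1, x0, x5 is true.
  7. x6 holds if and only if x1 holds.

x0 = True, x1 = False, x2 = False, x3 = True, x4 = False, x5 = False, x6 = False

  (1) {x6, x4, x2}: 0 true — none ✓
  (2) x5=F ⇒ x6: vacuous ✓
  (3) {x3, x6, x2, x5}: 1 true — exactly one ✓
  (4) x4=F, x3=T — not both ✓
  (5) {x1, x0, x6, x3}: 2 true — at least one ✓
  (6) {x6, x1, x0, x5}: 1 true — at least one ✓
  (7) x6=F, x1=F — same ✓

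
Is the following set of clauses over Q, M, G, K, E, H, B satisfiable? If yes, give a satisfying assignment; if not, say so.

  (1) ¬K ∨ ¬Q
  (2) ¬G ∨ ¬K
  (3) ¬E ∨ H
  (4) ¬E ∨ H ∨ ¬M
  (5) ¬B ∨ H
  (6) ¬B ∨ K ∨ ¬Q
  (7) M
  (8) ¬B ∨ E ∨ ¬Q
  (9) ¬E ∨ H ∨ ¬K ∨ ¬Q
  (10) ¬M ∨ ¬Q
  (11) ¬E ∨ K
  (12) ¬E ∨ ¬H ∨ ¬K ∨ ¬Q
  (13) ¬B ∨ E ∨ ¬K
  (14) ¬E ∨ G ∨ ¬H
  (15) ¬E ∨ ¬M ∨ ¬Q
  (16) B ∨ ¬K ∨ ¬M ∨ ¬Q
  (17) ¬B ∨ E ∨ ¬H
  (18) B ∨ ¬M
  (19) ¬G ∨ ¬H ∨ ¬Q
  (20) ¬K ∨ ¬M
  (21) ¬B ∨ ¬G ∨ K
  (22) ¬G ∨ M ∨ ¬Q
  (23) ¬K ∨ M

Case M = True:
  (¬M ∨ ¬Q) forces Q = False.
  (B ∨ ¬M) forces B = True.
  (¬B ∨ H) forces H = True.
  (¬B ∨ E ∨ ¬H) forces E = True.
  (¬E ∨ K) forces K = True.
  Clause (¬K ∨ ¬M) is falsified — contradiction.
Case M = False:
  Clause (M) is falsified — contradiction.
Both cases fail, so the formula is unsatisfiable.

The formula is unsatisfiable.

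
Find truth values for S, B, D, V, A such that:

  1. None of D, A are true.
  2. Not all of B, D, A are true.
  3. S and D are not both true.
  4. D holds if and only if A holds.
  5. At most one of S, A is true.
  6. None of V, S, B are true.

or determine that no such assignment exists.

S: False; B: False; D: False; V: False; A: False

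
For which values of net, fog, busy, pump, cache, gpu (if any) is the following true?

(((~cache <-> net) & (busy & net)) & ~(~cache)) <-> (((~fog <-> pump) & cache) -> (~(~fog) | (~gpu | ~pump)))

net=T, fog=F, busy=F, pump=T, cache=T, gpu=T

  (((~cache <-> net) & (busy & net)) & ~(~cache)) <-> (((~fog <-> pump) & cache) -> (~(~fog) | (~gpu | ~pump))) = True
    ((~cache <-> net) & (busy & net)) & ~(~cache) = False
      (~cache <-> net) & (busy & net) = False
        ~cache <-> net = False
          ~cache = False
        busy & net = False
      ~(~cache) = True
        ~cache = False
    ((~fog <-> pump) & cache) -> (~(~fog) | (~gpu | ~pump)) = False
      (~fog <-> pump) & cache = True
        ~fog <-> pump = True
          ~fog = True
      ~(~fog) | (~gpu | ~pump) = False
        ~(~fog) = False
          ~fog = True
        ~gpu | ~pump = False
          ~gpu = False
          ~pump = False
The formula evaluates to True.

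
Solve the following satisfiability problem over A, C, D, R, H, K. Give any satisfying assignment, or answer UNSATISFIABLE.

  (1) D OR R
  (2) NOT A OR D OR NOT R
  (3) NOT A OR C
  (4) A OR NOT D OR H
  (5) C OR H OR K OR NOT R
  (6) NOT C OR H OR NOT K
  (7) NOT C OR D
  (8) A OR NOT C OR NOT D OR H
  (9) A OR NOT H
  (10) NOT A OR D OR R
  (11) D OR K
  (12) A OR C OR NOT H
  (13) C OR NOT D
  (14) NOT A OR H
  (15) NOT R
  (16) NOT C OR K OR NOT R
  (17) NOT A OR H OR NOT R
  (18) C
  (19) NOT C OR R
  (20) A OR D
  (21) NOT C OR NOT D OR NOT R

Case C = True:
  (NOT C OR D) forces D = True.
  (NOT R) forces R = False.
  Clause (NOT C OR R) is falsified — contradiction.
Case C = False:
  Clause (C) is falsified — contradiction.
Both cases fail, so the formula is unsatisfiable.

The formula is unsatisfiable.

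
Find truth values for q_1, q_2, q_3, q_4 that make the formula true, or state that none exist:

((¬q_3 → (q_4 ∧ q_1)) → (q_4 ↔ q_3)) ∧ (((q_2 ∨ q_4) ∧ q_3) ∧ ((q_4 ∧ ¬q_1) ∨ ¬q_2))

q_1: True, q_2: False, q_3: True, q_4: True

  (¬q_3 → (q_4 ∧ q_1)) → (q_4 ↔ q_3) = True
    ¬q_3 → (q_4 ∧ q_1) = True
      ¬q_3 = False
      q_4 ∧ q_1 = True
    q_4 ↔ q_3 = True
  ((q_2 ∨ q_4) ∧ q_3) ∧ ((q_4 ∧ ¬q_1) ∨ ¬q_2) = True
    (q_2 ∨ q_4) ∧ q_3 = True
      q_2 ∨ q_4 = True
    (q_4 ∧ ¬q_1) ∨ ¬q_2 = True
      q_4 ∧ ¬q_1 = False
        ¬q_1 = False
      ¬q_2 = True
Both conjuncts True, so the formula holds.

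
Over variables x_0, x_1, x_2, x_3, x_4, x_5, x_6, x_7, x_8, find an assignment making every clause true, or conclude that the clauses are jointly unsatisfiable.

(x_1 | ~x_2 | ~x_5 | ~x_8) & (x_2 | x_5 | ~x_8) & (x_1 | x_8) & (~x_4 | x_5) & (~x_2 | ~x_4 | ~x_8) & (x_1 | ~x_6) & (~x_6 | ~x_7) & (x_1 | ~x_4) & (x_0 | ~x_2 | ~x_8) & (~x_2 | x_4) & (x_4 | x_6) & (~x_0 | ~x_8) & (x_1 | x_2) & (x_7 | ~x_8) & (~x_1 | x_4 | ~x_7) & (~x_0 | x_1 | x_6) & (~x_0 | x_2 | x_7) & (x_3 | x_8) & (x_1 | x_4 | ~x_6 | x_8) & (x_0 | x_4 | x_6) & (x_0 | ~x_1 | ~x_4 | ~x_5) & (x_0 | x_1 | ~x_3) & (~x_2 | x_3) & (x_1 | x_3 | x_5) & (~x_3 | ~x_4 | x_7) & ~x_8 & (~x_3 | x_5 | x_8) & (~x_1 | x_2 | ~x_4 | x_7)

Unit clause (~x_8) forces x_8 = False.
In (x_1 | x_8) only x_1 is left, so x_1 = True.
In (x_3 | x_8) only x_3 is left, so x_3 = True.
In (~x_3 | x_5 | x_8) only x_5 is left, so x_5 = True.
Set x_0 = False.
  then (x_0 | ~x_1 | ~x_4 | ~x_5) forces x_4 = False.
  then (~x_2 | x_4) forces x_2 = False.
  then (x_4 | x_6) forces x_6 = True.
  then (~x_1 | x_4 | ~x_7) forces x_7 = False.
All clauses satisfied.

x_0=F, x_1=T, x_2=F, x_3=T, x_4=F, x_5=T, x_6=T, x_7=F, x_8=F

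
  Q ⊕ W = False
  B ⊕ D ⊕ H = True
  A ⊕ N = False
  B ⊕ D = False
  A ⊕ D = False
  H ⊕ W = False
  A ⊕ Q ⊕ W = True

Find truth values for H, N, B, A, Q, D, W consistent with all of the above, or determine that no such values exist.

H = True; N = True; B = True; A = True; Q = True; D = True; W = True

Q ⊕ W = T ⊕ T = False ✓
B ⊕ D ⊕ H = T ⊕ T ⊕ T = True ✓
A ⊕ N = T ⊕ T = False ✓
B ⊕ D = T ⊕ T = False ✓
A ⊕ D = T ⊕ T = False ✓
H ⊕ W = T ⊕ T = False ✓
A ⊕ Q ⊕ W = T ⊕ T ⊕ T = True ✓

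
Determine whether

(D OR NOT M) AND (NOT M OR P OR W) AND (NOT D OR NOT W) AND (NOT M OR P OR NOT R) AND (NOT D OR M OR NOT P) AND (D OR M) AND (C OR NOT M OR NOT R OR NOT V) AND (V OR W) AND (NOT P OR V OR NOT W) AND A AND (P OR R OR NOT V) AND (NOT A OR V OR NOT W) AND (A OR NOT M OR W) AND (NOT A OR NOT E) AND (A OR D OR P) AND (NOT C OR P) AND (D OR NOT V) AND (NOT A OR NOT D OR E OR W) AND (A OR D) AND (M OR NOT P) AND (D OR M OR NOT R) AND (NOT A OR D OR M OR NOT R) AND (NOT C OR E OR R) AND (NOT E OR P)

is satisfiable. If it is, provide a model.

Case D = True:
  (NOT D OR NOT W) forces W = False.
  (V OR W) forces V = True.
  (A) forces A = True.
  (NOT A OR NOT E) forces E = False.
  Clause (NOT A OR NOT D OR E OR W) is falsified — contradiction.
Case D = False:
  (D OR NOT M) forces M = False.
  Clause (D OR M) is falsified — contradiction.
Both cases fail, so the formula is unsatisfiable.

Unsatisfiable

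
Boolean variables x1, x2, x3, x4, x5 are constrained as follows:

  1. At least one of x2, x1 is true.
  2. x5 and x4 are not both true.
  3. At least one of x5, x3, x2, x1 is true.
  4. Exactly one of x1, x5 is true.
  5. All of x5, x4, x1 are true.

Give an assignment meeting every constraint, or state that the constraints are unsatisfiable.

UNSATISFIABLE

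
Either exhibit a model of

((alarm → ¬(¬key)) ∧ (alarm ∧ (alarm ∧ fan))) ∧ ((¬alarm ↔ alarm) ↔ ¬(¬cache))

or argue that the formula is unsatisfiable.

key = True; cache = False; alarm = True; fan = True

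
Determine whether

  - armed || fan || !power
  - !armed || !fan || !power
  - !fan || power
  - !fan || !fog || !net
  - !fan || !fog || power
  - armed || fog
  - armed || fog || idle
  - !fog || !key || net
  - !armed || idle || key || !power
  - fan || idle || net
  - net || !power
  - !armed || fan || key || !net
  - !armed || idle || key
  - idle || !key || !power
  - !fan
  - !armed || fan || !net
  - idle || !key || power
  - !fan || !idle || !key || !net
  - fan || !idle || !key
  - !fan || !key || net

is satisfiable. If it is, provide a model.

Unit clause (!fan) forces fan = False.
Set armed = False.
  then (armed || fan || !power) forces power = False.
  then (armed || fog) forces fog = True.
Set net = False.
  then (!fog || !key || net) forces key = False.
  then (fan || idle || net) forces idle = True.
All clauses satisfied.

armed = False, fog = True, net = False, key = False, idle = True, fan = False, power = False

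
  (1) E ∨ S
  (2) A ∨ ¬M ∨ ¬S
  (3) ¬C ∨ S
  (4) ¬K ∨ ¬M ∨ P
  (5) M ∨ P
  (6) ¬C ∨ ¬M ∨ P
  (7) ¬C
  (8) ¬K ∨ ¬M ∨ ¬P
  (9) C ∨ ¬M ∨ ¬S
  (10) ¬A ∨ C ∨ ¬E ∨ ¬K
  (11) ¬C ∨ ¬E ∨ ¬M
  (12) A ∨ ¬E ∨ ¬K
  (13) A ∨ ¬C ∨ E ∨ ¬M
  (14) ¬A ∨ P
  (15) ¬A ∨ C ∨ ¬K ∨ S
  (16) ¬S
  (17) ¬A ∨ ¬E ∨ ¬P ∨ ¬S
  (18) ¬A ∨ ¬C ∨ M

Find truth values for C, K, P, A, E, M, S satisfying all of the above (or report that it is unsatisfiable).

C = False; K = False; P = True; A = True; E = True; M = True; S = False

Unit clause (¬C) forces C = False.
Unit clause (¬S) forces S = False.
In (E ∨ S) only E is left, so E = True.
Try K = True:
  (¬A ∨ C ∨ ¬E ∨ ¬K) forces A = False.
  clause (A ∨ ¬E ∨ ¬K) is falsified — backtrack.
So K = False.
Set P = True.
Set A = True.
Set M = True.
All clauses satisfied.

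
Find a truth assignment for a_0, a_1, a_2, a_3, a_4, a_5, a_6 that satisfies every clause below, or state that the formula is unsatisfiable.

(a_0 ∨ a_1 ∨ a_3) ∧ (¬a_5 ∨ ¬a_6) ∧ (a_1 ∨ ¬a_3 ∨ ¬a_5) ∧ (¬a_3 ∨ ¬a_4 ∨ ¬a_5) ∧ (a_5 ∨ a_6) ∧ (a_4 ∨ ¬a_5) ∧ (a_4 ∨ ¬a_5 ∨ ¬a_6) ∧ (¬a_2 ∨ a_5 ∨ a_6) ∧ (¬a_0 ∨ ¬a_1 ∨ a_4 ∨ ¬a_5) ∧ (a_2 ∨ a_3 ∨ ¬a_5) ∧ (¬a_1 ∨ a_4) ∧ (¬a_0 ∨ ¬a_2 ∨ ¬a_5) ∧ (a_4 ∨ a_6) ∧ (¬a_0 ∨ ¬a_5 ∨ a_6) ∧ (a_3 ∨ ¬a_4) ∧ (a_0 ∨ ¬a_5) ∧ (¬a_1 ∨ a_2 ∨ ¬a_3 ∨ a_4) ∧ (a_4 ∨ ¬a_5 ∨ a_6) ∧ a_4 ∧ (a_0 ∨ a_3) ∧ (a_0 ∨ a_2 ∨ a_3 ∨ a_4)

Unit clause (a_4) forces a_4 = True.
In (a_3 ∨ ¬a_4) only a_3 is left, so a_3 = True.
In (¬a_3 ∨ ¬a_4 ∨ ¬a_5) only ¬a_5 is left, so a_5 = False.
In (a_5 ∨ a_6) only a_6 is left, so a_6 = True.
Set a_0 = False.
Set a_1 = False.
Set a_2 = False.
All clauses satisfied.

a_0: False, a_1: False, a_2: False, a_3: True, a_4: True, a_5: False, a_6: True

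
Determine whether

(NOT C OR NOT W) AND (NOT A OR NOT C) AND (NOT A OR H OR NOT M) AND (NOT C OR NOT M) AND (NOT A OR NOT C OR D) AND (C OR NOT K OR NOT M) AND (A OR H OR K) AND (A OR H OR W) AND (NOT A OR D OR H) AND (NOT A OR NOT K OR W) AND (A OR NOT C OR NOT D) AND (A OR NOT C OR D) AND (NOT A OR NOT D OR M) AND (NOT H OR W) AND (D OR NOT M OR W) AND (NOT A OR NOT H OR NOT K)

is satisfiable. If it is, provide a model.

Set W = True.
  then (NOT C OR NOT W) forces C = False.
Set D = True.
Set A = False.
Set H = True.
Set K = True.
  then (C OR NOT K OR NOT M) forces M = False.
All clauses satisfied.

W = True, D = True, A = False, H = True, K = True, C = False, M = False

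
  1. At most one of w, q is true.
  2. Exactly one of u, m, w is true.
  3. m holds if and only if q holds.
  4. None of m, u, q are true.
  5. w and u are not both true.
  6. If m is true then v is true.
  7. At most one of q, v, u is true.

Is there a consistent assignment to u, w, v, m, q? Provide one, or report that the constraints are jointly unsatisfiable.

u: False; w: True; v: True; m: False; q: False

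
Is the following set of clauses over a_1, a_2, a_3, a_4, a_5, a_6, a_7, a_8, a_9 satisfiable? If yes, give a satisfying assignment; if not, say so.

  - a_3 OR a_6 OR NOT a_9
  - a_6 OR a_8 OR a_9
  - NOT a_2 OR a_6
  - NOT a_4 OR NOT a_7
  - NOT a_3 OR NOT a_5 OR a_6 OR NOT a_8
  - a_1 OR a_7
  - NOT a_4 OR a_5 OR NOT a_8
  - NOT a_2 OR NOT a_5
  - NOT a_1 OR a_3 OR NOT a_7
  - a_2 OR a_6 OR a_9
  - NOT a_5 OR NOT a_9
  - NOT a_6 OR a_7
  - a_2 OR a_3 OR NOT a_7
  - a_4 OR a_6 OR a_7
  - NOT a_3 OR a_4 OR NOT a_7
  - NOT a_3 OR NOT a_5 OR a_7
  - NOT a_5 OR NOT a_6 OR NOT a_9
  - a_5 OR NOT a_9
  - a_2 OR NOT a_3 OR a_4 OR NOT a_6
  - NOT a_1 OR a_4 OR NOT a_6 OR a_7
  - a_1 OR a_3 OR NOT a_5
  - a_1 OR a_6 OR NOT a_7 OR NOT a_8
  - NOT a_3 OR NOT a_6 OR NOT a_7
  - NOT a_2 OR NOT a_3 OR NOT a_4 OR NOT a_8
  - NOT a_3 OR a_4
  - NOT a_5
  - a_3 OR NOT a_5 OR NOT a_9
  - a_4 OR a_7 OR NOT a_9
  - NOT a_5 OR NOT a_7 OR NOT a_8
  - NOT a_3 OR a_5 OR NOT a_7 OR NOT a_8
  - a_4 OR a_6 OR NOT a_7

Unit clause (NOT a_5) forces a_5 = False.
In (a_5 OR NOT a_9) only NOT a_9 is left, so a_9 = False.
Set a_1 = False.
  then (a_1 OR a_7) forces a_7 = True.
  then (NOT a_4 OR NOT a_7) forces a_4 = False.
  then (NOT a_3 OR a_4 OR NOT a_7) forces a_3 = False.
  then (a_4 OR a_6 OR NOT a_7) forces a_6 = True.
  then (a_2 OR a_3 OR NOT a_7) forces a_2 = True.
Set a_8 = False.
All clauses satisfied.

a_1=F, a_2=T, a_3=F, a_4=F, a_5=F, a_6=T, a_7=T, a_8=F, a_9=F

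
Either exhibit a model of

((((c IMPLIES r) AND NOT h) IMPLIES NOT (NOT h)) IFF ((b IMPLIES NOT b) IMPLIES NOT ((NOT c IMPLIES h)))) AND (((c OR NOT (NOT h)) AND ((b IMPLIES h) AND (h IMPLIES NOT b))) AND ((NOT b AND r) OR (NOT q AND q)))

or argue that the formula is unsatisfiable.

h: False; c: True; b: False; r: True; q: False

  (((c IMPLIES r) AND NOT h) IMPLIES NOT (NOT h)) IFF ((b IMPLIES NOT b) IMPLIES NOT ((NOT c IMPLIES h))) = True
    ((c IMPLIES r) AND NOT h) IMPLIES NOT (NOT h) = False
      (c IMPLIES r) AND NOT h = True
        c IMPLIES r = True
        NOT h = True
      NOT (NOT h) = False
        NOT h = True
    (b IMPLIES NOT b) IMPLIES NOT ((NOT c IMPLIES h)) = False
      b IMPLIES NOT b = True
        NOT b = True
      NOT ((NOT c IMPLIES h)) = False
        NOT c IMPLIES h = True
          NOT c = False
  ((c OR NOT (NOT h)) AND ((b IMPLIES h) AND (h IMPLIES NOT b))) AND ((NOT b AND r) OR (NOT q AND q)) = True
    (c OR NOT (NOT h)) AND ((b IMPLIES h) AND (h IMPLIES NOT b)) = True
      c OR NOT (NOT h) = True
        NOT (NOT h) = False
          NOT h = True
      (b IMPLIES h) AND (h IMPLIES NOT b) = True
        b IMPLIES h = True
        h IMPLIES NOT b = True
          NOT b = True
    (NOT b AND r) OR (NOT q AND q) = True
      NOT b AND r = True
        NOT b = True
      NOT q AND q = False
        NOT q = True
Both conjuncts True, so the formula holds.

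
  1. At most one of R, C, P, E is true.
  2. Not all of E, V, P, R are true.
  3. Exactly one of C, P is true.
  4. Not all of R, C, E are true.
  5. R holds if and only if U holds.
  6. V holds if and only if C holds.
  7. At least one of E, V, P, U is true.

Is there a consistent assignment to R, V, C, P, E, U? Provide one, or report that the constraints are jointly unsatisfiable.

R = False, V = False, C = False, P = True, E = False, U = False

  (1) {R, C, P, E}: 1 true — at most one ✓
  (2) {E, V, P, R}: 1/4 true — not all ✓
  (3) {C, P}: 1 true — exactly one ✓
  (4) {R, C, E}: 0/3 true — not all ✓
  (5) R=F, U=F — same ✓
  (6) V=F, C=F — same ✓
  (7) {E, V, P, U}: 1 true — at least one ✓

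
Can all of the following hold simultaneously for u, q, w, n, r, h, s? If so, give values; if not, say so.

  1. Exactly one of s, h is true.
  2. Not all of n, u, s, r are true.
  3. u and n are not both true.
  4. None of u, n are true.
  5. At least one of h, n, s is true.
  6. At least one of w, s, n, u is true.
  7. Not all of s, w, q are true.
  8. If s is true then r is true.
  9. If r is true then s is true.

u: False, q: True, w: True, n: False, r: False, h: True, s: False

  (1) {s, h}: 1 true — exactly one ✓
  (2) {n, u, s, r}: 0/4 true — not all ✓
  (3) u=F, n=F — not both ✓
  (4) {u, n}: 0 true — none ✓
  (5) {h, n, s}: 1 true — at least one ✓
  (6) {w, s, n, u}: 1 true — at least one ✓
  (7) {s, w, q}: 2/3 true — not all ✓
  (8) s=F ⇒ r: vacuous ✓
  (9) r=F ⇒ s: vacuous ✓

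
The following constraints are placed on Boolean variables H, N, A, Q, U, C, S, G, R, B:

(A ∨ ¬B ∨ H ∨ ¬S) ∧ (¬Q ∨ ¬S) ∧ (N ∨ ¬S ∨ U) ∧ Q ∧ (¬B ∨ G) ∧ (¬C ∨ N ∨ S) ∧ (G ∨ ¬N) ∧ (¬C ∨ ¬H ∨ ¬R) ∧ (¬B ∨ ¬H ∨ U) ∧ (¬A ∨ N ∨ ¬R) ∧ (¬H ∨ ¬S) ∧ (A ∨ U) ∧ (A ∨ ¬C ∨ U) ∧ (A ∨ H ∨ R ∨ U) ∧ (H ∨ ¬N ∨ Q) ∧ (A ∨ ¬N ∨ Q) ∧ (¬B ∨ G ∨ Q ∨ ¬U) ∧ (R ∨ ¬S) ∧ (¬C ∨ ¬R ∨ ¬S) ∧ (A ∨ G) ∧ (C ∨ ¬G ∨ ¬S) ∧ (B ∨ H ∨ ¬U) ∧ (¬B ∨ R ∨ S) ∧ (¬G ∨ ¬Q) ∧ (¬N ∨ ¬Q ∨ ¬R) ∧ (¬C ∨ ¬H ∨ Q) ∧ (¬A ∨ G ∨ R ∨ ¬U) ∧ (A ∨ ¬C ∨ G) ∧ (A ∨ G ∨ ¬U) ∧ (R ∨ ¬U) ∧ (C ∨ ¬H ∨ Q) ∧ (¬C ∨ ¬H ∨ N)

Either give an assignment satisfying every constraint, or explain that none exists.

Unit clause (Q) forces Q = True.
In (¬G ∨ ¬Q) only ¬G is left, so G = False.
In (¬Q ∨ ¬S) only ¬S is left, so S = False.
In (¬B ∨ G) only ¬B is left, so B = False.
In (G ∨ ¬N) only ¬N is left, so N = False.
In (A ∨ G) only A is left, so A = True.
In (¬C ∨ N ∨ S) only ¬C is left, so C = False.
In (¬A ∨ N ∨ ¬R) only ¬R is left, so R = False.
In (¬A ∨ G ∨ R ∨ ¬U) only ¬U is left, so U = False.
Set H = False.
All clauses satisfied.

H: False; N: False; A: True; Q: True; U: False; C: False; S: False; G: False; R: False; B: False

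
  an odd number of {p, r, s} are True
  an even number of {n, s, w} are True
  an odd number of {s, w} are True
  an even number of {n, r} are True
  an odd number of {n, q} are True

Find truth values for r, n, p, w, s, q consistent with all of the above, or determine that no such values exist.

r=T; n=T; p=F; w=T; s=F; q=F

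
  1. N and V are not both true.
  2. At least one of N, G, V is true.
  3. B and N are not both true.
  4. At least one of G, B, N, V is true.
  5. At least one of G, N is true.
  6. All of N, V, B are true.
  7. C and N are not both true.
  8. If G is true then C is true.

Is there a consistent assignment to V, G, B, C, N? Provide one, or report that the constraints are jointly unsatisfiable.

No satisfying assignment exists.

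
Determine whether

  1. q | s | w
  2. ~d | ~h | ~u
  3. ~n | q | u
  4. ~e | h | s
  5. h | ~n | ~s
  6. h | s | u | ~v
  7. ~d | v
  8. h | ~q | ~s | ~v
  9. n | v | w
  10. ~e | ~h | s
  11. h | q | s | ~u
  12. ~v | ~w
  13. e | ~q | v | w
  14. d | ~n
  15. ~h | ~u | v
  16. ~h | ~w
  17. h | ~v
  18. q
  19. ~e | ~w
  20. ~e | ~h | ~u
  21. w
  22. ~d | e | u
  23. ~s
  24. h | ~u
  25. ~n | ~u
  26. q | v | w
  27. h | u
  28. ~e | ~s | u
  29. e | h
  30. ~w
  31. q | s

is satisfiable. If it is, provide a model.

Case w = True:
  Clause (~w) is falsified — contradiction.
Case w = False:
  Clause (w) is falsified — contradiction.
Both cases fail, so the formula is unsatisfiable.

Unsatisfiable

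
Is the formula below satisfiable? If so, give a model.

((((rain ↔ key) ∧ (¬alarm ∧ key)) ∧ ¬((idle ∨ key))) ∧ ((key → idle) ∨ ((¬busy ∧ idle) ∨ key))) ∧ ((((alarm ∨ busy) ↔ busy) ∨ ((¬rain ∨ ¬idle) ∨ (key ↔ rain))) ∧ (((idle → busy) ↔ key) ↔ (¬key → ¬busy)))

Case key = True: the conjunct ¬((idle ∨ key)) becomes ¬((idle ∨ True)) = False.
Case key = False: the conjunct key is False.
Both cases fail — unsatisfiable.

UNSATISFIABLE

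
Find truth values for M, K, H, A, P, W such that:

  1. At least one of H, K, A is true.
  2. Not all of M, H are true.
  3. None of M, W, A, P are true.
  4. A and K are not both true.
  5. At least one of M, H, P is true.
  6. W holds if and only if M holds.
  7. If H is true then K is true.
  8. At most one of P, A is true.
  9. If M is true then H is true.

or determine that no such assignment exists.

M = False; K = True; H = True; A = False; P = False; W = False

  (1) {H, K, A}: 2 true — at least one ✓
  (2) {M, H}: 1/2 true — not all ✓
  (3) {M, W, A, P}: 0 true — none ✓
  (4) A=F, K=T — not both ✓
  (5) {M, H, P}: 1 true — at least one ✓
  (6) W=F, M=F — same ✓
  (7) H=T ⇒ K: T ✓
  (8) {P, A}: 0 true — at most one ✓
  (9) M=F ⇒ H: vacuous ✓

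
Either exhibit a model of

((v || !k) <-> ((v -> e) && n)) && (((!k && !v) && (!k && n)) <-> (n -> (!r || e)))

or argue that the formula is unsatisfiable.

v=F, r=T, e=T, n=T, k=F

  (v || !k) <-> ((v -> e) && n) = True
    v || !k = True
      !k = True
    (v -> e) && n = True
      v -> e = True
  ((!k && !v) && (!k && n)) <-> (n -> (!r || e)) = True
    (!k && !v) && (!k && n) = True
      !k && !v = True
        !k = True
        !v = True
      !k && n = True
        !k = True
    n -> (!r || e) = True
      !r || e = True
        !r = False
Both conjuncts True, so the formula holds.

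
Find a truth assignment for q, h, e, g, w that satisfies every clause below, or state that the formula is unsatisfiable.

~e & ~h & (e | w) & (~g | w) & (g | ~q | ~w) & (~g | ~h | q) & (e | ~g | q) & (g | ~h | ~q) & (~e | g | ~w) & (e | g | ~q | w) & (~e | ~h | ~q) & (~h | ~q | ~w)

Unit clause (~e) forces e = False.
Unit clause (~h) forces h = False.
In (e | w) only w is left, so w = True.
Set q = True.
  then (g | ~q | ~w) forces g = True.
All clauses satisfied.

q=T, h=F, e=F, g=T, w=T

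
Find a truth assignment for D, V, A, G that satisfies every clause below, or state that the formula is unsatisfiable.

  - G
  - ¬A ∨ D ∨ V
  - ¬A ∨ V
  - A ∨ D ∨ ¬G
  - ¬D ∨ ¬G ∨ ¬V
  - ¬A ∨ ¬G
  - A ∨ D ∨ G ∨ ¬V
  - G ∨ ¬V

D = True; V = False; A = False; G = True

Unit clause (G) forces G = True.
In (¬A ∨ ¬G) only ¬A is left, so A = False.
In (A ∨ D ∨ ¬G) only D is left, so D = True.
In (¬D ∨ ¬G ∨ ¬V) only ¬V is left, so V = False.
All clauses satisfied.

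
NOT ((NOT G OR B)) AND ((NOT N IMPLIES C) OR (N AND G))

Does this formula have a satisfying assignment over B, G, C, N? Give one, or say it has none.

B=F, G=T, C=T, N=F

  NOT ((NOT G OR B)) = True
    NOT G OR B = False
      NOT G = False
  (NOT N IMPLIES C) OR (N AND G) = True
    NOT N IMPLIES C = True
      NOT N = True
    N AND G = False
Both conjuncts True, so the formula holds.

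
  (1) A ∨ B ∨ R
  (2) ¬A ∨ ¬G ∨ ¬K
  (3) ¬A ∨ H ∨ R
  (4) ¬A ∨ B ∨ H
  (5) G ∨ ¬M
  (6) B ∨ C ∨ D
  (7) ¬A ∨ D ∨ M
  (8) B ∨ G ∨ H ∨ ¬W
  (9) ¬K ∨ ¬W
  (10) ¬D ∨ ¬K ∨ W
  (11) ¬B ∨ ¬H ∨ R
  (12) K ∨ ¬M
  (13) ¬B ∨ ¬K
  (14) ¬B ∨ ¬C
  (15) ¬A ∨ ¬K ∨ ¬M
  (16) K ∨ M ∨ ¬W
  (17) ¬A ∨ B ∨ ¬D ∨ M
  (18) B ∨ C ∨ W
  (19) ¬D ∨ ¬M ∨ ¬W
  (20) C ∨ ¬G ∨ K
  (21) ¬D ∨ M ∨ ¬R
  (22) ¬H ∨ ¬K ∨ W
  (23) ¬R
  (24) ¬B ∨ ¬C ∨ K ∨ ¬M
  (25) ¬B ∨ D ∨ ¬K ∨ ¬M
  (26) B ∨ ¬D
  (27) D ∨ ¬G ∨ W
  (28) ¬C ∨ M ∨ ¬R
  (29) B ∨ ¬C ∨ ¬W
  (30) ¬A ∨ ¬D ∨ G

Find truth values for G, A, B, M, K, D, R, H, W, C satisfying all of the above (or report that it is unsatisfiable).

G=F; A=F; B=T; M=F; K=F; D=T; R=F; H=F; W=F; C=F

Unit clause (¬R) forces R = False.
Set G = False.
  then (G ∨ ¬M) forces M = False.
Set A = False.
  then (A ∨ B ∨ R) forces B = True.
  then (¬B ∨ ¬H ∨ R) forces H = False.
  then (¬B ∨ ¬K) forces K = False.
  then (¬B ∨ ¬C) forces C = False.
  then (K ∨ M ∨ ¬W) forces W = False.
Set D = True.
All clauses satisfied.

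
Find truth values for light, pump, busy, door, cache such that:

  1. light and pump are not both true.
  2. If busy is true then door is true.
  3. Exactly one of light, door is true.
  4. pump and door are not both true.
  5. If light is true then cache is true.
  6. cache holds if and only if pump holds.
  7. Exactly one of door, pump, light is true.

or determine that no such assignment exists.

light = False, pump = False, busy = True, door = True, cache = False

  (1) light=F, pump=F — not both ✓
  (2) busy=T ⇒ door: T ✓
  (3) {light, door}: 1 true — exactly one ✓
  (4) pump=F, door=T — not both ✓
  (5) light=F ⇒ cache: vacuous ✓
  (6) cache=F, pump=F — same ✓
  (7) {door, pump, light}: 1 true — exactly one ✓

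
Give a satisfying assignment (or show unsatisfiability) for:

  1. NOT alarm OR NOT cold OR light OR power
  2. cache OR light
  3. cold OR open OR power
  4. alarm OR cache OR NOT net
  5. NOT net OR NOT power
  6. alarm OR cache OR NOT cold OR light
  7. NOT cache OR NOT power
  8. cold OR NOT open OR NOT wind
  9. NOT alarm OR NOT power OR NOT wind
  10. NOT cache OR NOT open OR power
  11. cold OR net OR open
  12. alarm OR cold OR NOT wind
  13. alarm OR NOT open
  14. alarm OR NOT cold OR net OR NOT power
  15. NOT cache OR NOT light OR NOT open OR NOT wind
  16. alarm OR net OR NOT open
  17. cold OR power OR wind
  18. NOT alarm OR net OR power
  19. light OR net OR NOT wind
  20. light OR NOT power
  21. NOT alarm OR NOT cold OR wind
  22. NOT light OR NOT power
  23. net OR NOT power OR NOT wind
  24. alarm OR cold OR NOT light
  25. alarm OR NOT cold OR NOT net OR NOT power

cache: False, light: True, alarm: False, net: False, power: False, cold: True, wind: True, open: False

Set cache = False.
  then (cache OR light) forces light = True.
  then (NOT light OR NOT power) forces power = False.
Set alarm = False.
  then (alarm OR cache OR NOT net) forces net = False.
  then (alarm OR NOT open) forces open = False.
  then (alarm OR cold OR NOT light) forces cold = True.
Set wind = True.
All clauses satisfied.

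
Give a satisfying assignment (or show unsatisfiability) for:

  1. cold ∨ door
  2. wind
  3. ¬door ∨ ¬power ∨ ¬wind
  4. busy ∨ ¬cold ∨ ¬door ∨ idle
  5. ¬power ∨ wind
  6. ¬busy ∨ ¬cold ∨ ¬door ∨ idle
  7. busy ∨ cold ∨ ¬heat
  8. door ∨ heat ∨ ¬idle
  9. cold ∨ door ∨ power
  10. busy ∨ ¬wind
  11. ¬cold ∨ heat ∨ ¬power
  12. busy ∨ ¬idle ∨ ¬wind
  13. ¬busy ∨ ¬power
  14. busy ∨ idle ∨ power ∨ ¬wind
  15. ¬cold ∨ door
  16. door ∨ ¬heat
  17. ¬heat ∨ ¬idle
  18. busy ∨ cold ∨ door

Unit clause (wind) forces wind = True.
In (busy ∨ ¬wind) only busy is left, so busy = True.
In (¬busy ∨ ¬power) only ¬power is left, so power = False.
Set idle = True.
  then (¬heat ∨ ¬idle) forces heat = False.
  then (door ∨ heat ∨ ¬idle) forces door = True.
Set cold = True.
All clauses satisfied.

power: False, idle: True, heat: False, door: True, cold: True, wind: True, busy: True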